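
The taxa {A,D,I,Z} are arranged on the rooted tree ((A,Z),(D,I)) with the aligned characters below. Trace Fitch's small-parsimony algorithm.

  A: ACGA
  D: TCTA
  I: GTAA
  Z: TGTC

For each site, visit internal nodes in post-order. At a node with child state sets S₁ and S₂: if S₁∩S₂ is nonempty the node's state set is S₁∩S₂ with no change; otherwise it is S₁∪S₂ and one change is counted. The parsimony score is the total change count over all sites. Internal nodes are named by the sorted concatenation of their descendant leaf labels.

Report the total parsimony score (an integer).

[col 0] AZ: children A:{A}, Z:{T} ∪→ {A,T}; cost 1
[col 0] DI: children D:{T}, I:{G} ∪→ {G,T}; cost 1
[col 0] ADIZ: children AZ:{A,T}, DI:{G,T} ∩→ {T}; cost 0
[col 1] AZ: children A:{C}, Z:{G} ∪→ {C,G}; cost 1
[col 1] DI: children D:{C}, I:{T} ∪→ {C,T}; cost 1
[col 1] ADIZ: children AZ:{C,G}, DI:{C,T} ∩→ {C}; cost 0
[col 2] AZ: children A:{G}, Z:{T} ∪→ {G,T}; cost 1
[col 2] DI: children D:{T}, I:{A} ∪→ {A,T}; cost 1
[col 2] ADIZ: children AZ:{G,T}, DI:{A,T} ∩→ {T}; cost 0
[col 3] AZ: children A:{A}, Z:{C} ∪→ {A,C}; cost 1
[col 3] DI: children D:{A}, I:{A} ∩→ {A}; cost 0
[col 3] ADIZ: children AZ:{A,C}, DI:{A} ∩→ {A}; cost 0
per-site changes: [2, 2, 2, 1]; total = 7

7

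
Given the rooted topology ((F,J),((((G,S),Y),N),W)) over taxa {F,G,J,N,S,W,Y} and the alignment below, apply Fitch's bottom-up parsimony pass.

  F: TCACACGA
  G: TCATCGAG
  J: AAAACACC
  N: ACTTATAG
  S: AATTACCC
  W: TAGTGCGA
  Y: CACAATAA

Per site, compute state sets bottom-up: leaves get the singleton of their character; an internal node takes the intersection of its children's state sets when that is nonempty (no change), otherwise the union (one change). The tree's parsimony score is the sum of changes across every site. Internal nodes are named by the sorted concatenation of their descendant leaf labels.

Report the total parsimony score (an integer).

28

[col 0] FJ: children F:{T}, J:{A} ∪→ {A,T}; cost 1
[col 0] GS: children G:{T}, S:{A} ∪→ {A,T}; cost 1
[col 0] GSY: children GS:{A,T}, Y:{C} ∪→ {A,C,T}; cost 1
[col 0] GNSY: children GSY:{A,C,T}, N:{A} ∩→ {A}; cost 0
[col 0] GNSWY: children GNSY:{A}, W:{T} ∪→ {A,T}; cost 1
[col 0] FGJNSWY: children FJ:{A,T}, GNSWY:{A,T} ∩→ {A,T}; cost 0
[col 1] FJ: children F:{C}, J:{A} ∪→ {A,C}; cost 1
[col 1] GS: children G:{C}, S:{A} ∪→ {A,C}; cost 1
[col 1] GSY: children GS:{A,C}, Y:{A} ∩→ {A}; cost 0
[col 1] GNSY: children GSY:{A}, N:{C} ∪→ {A,C}; cost 1
[col 1] GNSWY: children GNSY:{A,C}, W:{A} ∩→ {A}; cost 0
[col 1] FGJNSWY: children FJ:{A,C}, GNSWY:{A} ∩→ {A}; cost 0
[col 2] FJ: children F:{A}, J:{A} ∩→ {A}; cost 0
[col 2] GS: children G:{A}, S:{T} ∪→ {A,T}; cost 1
[col 2] GSY: children GS:{A,T}, Y:{C} ∪→ {A,C,T}; cost 1
[col 2] GNSY: children GSY:{A,C,T}, N:{T} ∩→ {T}; cost 0
[col 2] GNSWY: children GNSY:{T}, W:{G} ∪→ {G,T}; cost 1
[col 2] FGJNSWY: children FJ:{A}, GNSWY:{G,T} ∪→ {A,G,T}; cost 1
[col 3] FJ: children F:{C}, J:{A} ∪→ {A,C}; cost 1
[col 3] GS: children G:{T}, S:{T} ∩→ {T}; cost 0
[col 3] GSY: children GS:{T}, Y:{A} ∪→ {A,T}; cost 1
[col 3] GNSY: children GSY:{A,T}, N:{T} ∩→ {T}; cost 0
[col 3] GNSWY: children GNSY:{T}, W:{T} ∩→ {T}; cost 0
[col 3] FGJNSWY: children FJ:{A,C}, GNSWY:{T} ∪→ {A,C,T}; cost 1
[col 4] FJ: children F:{A}, J:{C} ∪→ {A,C}; cost 1
[col 4] GS: children G:{C}, S:{A} ∪→ {A,C}; cost 1
[col 4] GSY: children GS:{A,C}, Y:{A} ∩→ {A}; cost 0
[col 4] GNSY: children GSY:{A}, N:{A} ∩→ {A}; cost 0
[col 4] GNSWY: children GNSY:{A}, W:{G} ∪→ {A,G}; cost 1
[col 4] FGJNSWY: children FJ:{A,C}, GNSWY:{A,G} ∩→ {A}; cost 0
[col 5] FJ: children F:{C}, J:{A} ∪→ {A,C}; cost 1
[col 5] GS: children G:{G}, S:{C} ∪→ {C,G}; cost 1
[col 5] GSY: children GS:{C,G}, Y:{T} ∪→ {C,G,T}; cost 1
[col 5] GNSY: children GSY:{C,G,T}, N:{T} ∩→ {T}; cost 0
[col 5] GNSWY: children GNSY:{T}, W:{C} ∪→ {C,T}; cost 1
[col 5] FGJNSWY: children FJ:{A,C}, GNSWY:{C,T} ∩→ {C}; cost 0
[col 6] FJ: children F:{G}, J:{C} ∪→ {C,G}; cost 1
[col 6] GS: children G:{A}, S:{C} ∪→ {A,C}; cost 1
[col 6] GSY: children GS:{A,C}, Y:{A} ∩→ {A}; cost 0
[col 6] GNSY: children GSY:{A}, N:{A} ∩→ {A}; cost 0
[col 6] GNSWY: children GNSY:{A}, W:{G} ∪→ {A,G}; cost 1
[col 6] FGJNSWY: children FJ:{C,G}, GNSWY:{A,G} ∩→ {G}; cost 0
[col 7] FJ: children F:{A}, J:{C} ∪→ {A,C}; cost 1
[col 7] GS: children G:{G}, S:{C} ∪→ {C,G}; cost 1
[col 7] GSY: children GS:{C,G}, Y:{A} ∪→ {A,C,G}; cost 1
[col 7] GNSY: children GSY:{A,C,G}, N:{G} ∩→ {G}; cost 0
[col 7] GNSWY: children GNSY:{G}, W:{A} ∪→ {A,G}; cost 1
[col 7] FGJNSWY: children FJ:{A,C}, GNSWY:{A,G} ∩→ {A}; cost 0
per-site changes: [4, 3, 4, 3, 3, 4, 3, 4]; total = 28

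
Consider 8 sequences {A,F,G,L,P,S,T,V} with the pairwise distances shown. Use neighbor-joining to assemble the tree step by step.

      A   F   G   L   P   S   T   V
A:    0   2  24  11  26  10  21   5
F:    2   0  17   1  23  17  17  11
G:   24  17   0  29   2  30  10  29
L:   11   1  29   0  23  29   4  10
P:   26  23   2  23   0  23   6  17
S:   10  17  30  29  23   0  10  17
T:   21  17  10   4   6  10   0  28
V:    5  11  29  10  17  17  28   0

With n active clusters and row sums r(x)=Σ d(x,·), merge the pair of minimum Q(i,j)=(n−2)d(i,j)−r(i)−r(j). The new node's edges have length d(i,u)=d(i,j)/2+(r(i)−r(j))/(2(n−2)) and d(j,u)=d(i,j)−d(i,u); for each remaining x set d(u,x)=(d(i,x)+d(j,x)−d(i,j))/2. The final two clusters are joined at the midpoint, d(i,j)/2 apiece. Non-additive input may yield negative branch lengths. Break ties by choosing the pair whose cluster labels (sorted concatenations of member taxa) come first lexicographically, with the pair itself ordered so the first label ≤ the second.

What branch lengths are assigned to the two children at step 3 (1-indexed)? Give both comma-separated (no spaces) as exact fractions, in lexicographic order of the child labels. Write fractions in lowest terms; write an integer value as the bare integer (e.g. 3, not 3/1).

25/4,8

1. join G+P (d=2, Q=-249) ⇒ GP; edges |G|=11/4, |P|=-3/4
  updated: d(A,GP)=24, d(F,GP)=19, d(GP,L)=25, d(GP,S)=51/2, d(GP,T)=7, d(GP,V)=22
2. join GP+T (d=7, Q=-349/2) ⇒ GPT; edges |GP|=141/20, |T|=-1/20
  updated: d(A,GPT)=19, d(F,GPT)=29/2, d(GPT,L)=11, d(GPT,S)=57/4, d(GPT,V)=43/2
3. join GPT+S (d=57/4, Q=-221/2) ⇒ GPST; edges |GPT|=25/4, |S|=8
  updated: d(A,GPST)=59/8, d(F,GPST)=69/8, d(GPST,L)=103/8, d(GPST,V)=97/8
4. join F+L (d=1, Q=-109/2) ⇒ FL; edges |F|=-37/24, |L|=61/24
  updated: d(A,FL)=6, d(FL,GPST)=41/4, d(FL,V)=10
5. join A+V (d=5, Q=-71/2) ⇒ AV; edges |A|=5/16, |V|=75/16
  updated: d(AV,FL)=11/2, d(AV,GPST)=29/4
6. join AV+FL (d=11/2, Q=-23) ⇒ AFLV; edges |AV|=5/4, |FL|=17/4
  updated: d(AFLV,GPST)=6
7. join AFLV+GPST (d=6) ⇒ AFGLPSTV; edges |AFLV|=3, |GPST|=3
final tree: (((A:5/16,V:75/16):5/4,(F:-37/24,L:61/24):17/4):3,(((G:11/4,P:-3/4):141/20,T:-1/20):25/4,S:8):3)
total length: 163/4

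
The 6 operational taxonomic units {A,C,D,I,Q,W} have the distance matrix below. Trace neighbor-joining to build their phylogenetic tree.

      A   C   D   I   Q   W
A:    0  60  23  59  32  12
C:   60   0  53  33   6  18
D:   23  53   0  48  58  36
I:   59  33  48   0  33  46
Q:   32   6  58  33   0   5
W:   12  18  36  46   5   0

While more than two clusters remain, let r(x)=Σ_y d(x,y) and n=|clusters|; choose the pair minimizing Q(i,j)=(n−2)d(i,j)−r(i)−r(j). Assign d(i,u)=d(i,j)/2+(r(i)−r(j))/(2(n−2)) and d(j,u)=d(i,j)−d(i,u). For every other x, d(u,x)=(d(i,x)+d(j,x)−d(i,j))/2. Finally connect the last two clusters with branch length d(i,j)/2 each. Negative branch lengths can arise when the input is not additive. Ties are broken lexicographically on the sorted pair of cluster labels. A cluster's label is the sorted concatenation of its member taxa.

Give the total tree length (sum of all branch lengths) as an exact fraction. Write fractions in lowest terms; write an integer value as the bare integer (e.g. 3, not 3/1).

1335/16

step 1: merge (A,D) at d=23, Q=-312; branch lengths A→15/2, D→31/2; new cluster AD
  updated: d(AD,C)=45, d(AD,I)=42, d(AD,Q)=67/2, d(AD,W)=25/2
step 2: merge (AD,W) at d=25/2, Q=-177; branch lengths AD→89/6, W→-7/3; new cluster ADW
  updated: d(ADW,C)=101/4, d(ADW,I)=151/4, d(ADW,Q)=13
step 3: merge (ADW,I) at d=151/4, Q=-417/4; branch lengths ADW→191/16, I→413/16; new cluster ADIW
  updated: d(ADIW,C)=41/4, d(ADIW,Q)=33/8
step 4: merge (ADIW,C) at d=41/4, Q=-163/8; branch lengths ADIW→67/16, C→97/16; new cluster ACDIW
  updated: d(ACDIW,Q)=-1/16
step 5: merge (ACDIW,Q) at d=-1/16; branch lengths ACDIW→-1/32, Q→-1/32; new cluster ACDIQW
final tree: (((((A:15/2,D:31/2):89/6,W:-7/3):191/16,I:413/16):67/16,C:97/16):-1/32,Q:-1/32)
total length: 1335/16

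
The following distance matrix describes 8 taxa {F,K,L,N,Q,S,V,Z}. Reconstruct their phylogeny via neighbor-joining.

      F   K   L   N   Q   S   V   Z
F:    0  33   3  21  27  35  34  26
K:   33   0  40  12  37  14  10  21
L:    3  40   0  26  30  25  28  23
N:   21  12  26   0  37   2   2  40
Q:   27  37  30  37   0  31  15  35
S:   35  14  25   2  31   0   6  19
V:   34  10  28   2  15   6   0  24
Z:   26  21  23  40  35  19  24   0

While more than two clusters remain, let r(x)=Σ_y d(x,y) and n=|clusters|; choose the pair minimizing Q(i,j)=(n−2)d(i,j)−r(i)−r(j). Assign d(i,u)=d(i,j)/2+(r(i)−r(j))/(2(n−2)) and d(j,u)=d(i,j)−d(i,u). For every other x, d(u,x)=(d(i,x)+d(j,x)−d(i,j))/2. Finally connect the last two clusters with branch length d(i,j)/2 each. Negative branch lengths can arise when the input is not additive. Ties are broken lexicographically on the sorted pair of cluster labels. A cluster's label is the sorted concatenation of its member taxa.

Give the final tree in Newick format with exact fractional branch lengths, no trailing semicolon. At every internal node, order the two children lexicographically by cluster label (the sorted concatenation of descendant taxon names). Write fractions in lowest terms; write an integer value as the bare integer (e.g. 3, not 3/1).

((((((F:11/6,L:7/6):59/5,Q:76/5):43/16,Z:205/16):459/64,K:437/64):171/64,(N:83/48,S:13/48):215/64):-23/128,V:-23/128)

1. join F+L (d=3, Q=-336) ⇒ FL; edges |F|=11/6, |L|=7/6
  updated: d(FL,K)=35, d(FL,N)=22, d(FL,Q)=27, d(FL,S)=57/2, d(FL,V)=59/2, d(FL,Z)=23
2. join FL+Q (d=27, Q=-212) ⇒ FLQ; edges |FL|=59/5, |Q|=76/5
  updated: d(FLQ,K)=45/2, d(FLQ,N)=16, d(FLQ,S)=65/4, d(FLQ,V)=35/4, d(FLQ,Z)=31/2
3. join FLQ+Z (d=31/2, Q=-273/2) ⇒ FLQZ; edges |FLQ|=43/16, |Z|=205/16
  updated: d(FLQZ,K)=14, d(FLQZ,N)=81/4, d(FLQZ,S)=79/8, d(FLQZ,V)=69/8
4. join N+S (d=2, Q=-497/8) ⇒ NS; edges |N|=83/48, |S|=13/48
  updated: d(FLQZ,NS)=225/16, d(K,NS)=12, d(NS,V)=3
5. join FLQZ+K (d=14, Q=-715/16) ⇒ FKLQZ; edges |FLQZ|=459/64, |K|=437/64
  updated: d(FKLQZ,NS)=193/32, d(FKLQZ,V)=37/16
6. join FKLQZ+NS (d=193/32, Q=-363/32) ⇒ FKLNQSZ; edges |FKLQZ|=171/64, |NS|=215/64
  updated: d(FKLNQSZ,V)=-23/64
7. join FKLNQSZ+V (d=-23/64) ⇒ FKLNQSVZ; edges |FKLNQSZ|=-23/128, |V|=-23/128
final tree: ((((((F:11/6,L:7/6):59/5,Q:76/5):43/16,Z:205/16):459/64,K:437/64):171/64,(N:83/48,S:13/48):215/64):-23/128,V:-23/128)
total length: 4299/64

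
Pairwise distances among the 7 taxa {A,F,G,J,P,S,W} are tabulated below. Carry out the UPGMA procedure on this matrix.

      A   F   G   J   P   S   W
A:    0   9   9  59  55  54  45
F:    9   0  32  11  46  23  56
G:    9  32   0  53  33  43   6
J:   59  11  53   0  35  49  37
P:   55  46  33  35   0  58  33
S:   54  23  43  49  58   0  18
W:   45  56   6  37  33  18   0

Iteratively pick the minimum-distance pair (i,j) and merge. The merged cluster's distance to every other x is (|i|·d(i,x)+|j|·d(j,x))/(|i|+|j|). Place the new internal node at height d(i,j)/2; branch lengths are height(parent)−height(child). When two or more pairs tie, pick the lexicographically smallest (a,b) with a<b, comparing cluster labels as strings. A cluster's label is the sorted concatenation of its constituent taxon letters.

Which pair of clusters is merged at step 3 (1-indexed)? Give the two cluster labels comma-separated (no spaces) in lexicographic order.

GW,S

step 1: merge (G,W) at d=6; branch lengths G→3, W→3; new cluster GW
  updated: d(A,GW)=27, d(F,GW)=44, d(GW,J)=45, d(GW,P)=33, d(GW,S)=61/2
step 2: merge (A,F) at d=9; branch lengths A→9/2, F→9/2; new cluster AF
  updated: d(AF,GW)=71/2, d(AF,J)=35, d(AF,P)=101/2, d(AF,S)=77/2
step 3: merge (GW,S) at d=61/2; branch lengths GW→49/4, S→61/4; new cluster GSW
  updated: d(AF,GSW)=73/2, d(GSW,J)=139/3, d(GSW,P)=124/3
step 4: merge (AF,J) at d=35; branch lengths AF→13, J→35/2; new cluster AFJ
  updated: d(AFJ,GSW)=358/9, d(AFJ,P)=136/3
step 5: merge (AFJ,GSW) at d=358/9; branch lengths AFJ→43/18, GSW→167/36; new cluster AFGJSW
  updated: d(AFGJSW,P)=130/3
step 6: merge (AFGJSW,P) at d=130/3; branch lengths AFGJSW→16/9, P→65/3; new cluster AFGJPSW
final tree: ((((A:9/2,F:9/2):13,J:35/2):43/18,((G:3,W:3):49/4,S:61/4):167/36):16/9,P:65/3)
total length: 3725/36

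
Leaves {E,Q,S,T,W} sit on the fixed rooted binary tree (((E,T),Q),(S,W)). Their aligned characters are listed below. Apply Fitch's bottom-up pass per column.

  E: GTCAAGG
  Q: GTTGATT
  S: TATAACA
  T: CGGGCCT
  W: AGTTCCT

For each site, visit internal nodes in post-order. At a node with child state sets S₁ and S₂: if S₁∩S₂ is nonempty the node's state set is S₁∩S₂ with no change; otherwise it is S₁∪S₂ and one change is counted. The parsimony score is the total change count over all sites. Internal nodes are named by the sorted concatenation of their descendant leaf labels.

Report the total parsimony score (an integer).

17

ET@0: {G} ∪ {C} = {C,G} (union, +1)
EQT@0: {C,G} ∩ {G} = {G} (intersection, +0)
SW@0: {T} ∪ {A} = {A,T} (union, +1)
EQSTW@0: {G} ∪ {A,T} = {A,G,T} (union, +1)
ET@1: {T} ∪ {G} = {G,T} (union, +1)
EQT@1: {G,T} ∩ {T} = {T} (intersection, +0)
SW@1: {A} ∪ {G} = {A,G} (union, +1)
EQSTW@1: {T} ∪ {A,G} = {A,G,T} (union, +1)
ET@2: {C} ∪ {G} = {C,G} (union, +1)
EQT@2: {C,G} ∪ {T} = {C,G,T} (union, +1)
SW@2: {T} ∩ {T} = {T} (intersection, +0)
EQSTW@2: {C,G,T} ∩ {T} = {T} (intersection, +0)
ET@3: {A} ∪ {G} = {A,G} (union, +1)
EQT@3: {A,G} ∩ {G} = {G} (intersection, +0)
SW@3: {A} ∪ {T} = {A,T} (union, +1)
EQSTW@3: {G} ∪ {A,T} = {A,G,T} (union, +1)
ET@4: {A} ∪ {C} = {A,C} (union, +1)
EQT@4: {A,C} ∩ {A} = {A} (intersection, +0)
SW@4: {A} ∪ {C} = {A,C} (union, +1)
EQSTW@4: {A} ∩ {A,C} = {A} (intersection, +0)
ET@5: {G} ∪ {C} = {C,G} (union, +1)
EQT@5: {C,G} ∪ {T} = {C,G,T} (union, +1)
SW@5: {C} ∩ {C} = {C} (intersection, +0)
EQSTW@5: {C,G,T} ∩ {C} = {C} (intersection, +0)
ET@6: {G} ∪ {T} = {G,T} (union, +1)
EQT@6: {G,T} ∩ {T} = {T} (intersection, +0)
SW@6: {A} ∪ {T} = {A,T} (union, +1)
EQSTW@6: {T} ∩ {A,T} = {T} (intersection, +0)
per-site changes: [3, 3, 2, 3, 2, 2, 2]; total = 17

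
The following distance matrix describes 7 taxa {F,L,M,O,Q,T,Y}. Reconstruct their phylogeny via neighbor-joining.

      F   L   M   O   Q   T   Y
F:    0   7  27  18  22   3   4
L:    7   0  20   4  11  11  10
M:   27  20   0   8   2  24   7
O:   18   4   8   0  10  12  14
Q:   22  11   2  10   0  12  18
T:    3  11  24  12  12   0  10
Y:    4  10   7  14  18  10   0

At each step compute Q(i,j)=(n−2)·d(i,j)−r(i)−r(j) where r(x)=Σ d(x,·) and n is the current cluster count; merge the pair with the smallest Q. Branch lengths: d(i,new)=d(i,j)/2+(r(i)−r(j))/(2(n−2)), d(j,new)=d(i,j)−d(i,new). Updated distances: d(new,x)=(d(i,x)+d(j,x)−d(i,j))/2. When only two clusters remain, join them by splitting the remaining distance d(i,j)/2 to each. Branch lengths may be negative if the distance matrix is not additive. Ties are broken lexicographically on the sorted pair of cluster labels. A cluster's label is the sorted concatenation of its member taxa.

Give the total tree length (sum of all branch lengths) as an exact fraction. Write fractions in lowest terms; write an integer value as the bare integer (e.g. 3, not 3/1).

step 1: merge (M,Q) at d=2, Q=-153; branch lengths M→23/10, Q→-3/10; new cluster MQ
  updated: d(F,MQ)=47/2, d(L,MQ)=29/2, d(MQ,O)=8, d(MQ,T)=17, d(MQ,Y)=23/2
step 2: merge (MQ,O) at d=8, Q=-197/2; branch lengths MQ→101/16, O→27/16; new cluster MOQ
  updated: d(F,MOQ)=67/4, d(L,MOQ)=21/4, d(MOQ,T)=21/2, d(MOQ,Y)=35/4
step 3: merge (L,MOQ) at d=21/4, Q=-235/4; branch lengths L→31/24, MOQ→95/24; new cluster LMOQ
  updated: d(F,LMOQ)=37/4, d(LMOQ,T)=65/8, d(LMOQ,Y)=27/4
step 4: merge (F,T) at d=3, Q=-251/8; branch lengths F→9/32, T→87/32; new cluster FT
  updated: d(FT,LMOQ)=115/16, d(FT,Y)=11/2
step 5: merge (FT,LMOQ) at d=115/16, Q=-311/16; branch lengths FT→95/32, LMOQ→135/32; new cluster FLMOQT
  updated: d(FLMOQT,Y)=81/32
step 6: merge (FLMOQT,Y) at d=81/32; branch lengths FLMOQT→81/64, Y→81/64; new cluster FLMOQTY
final tree: (((F:9/32,T:87/32):95/32,(L:31/24,((M:23/10,Q:-3/10):101/16,O:27/16):95/24):135/32):81/64,Y:81/64)
total length: 895/32

895/32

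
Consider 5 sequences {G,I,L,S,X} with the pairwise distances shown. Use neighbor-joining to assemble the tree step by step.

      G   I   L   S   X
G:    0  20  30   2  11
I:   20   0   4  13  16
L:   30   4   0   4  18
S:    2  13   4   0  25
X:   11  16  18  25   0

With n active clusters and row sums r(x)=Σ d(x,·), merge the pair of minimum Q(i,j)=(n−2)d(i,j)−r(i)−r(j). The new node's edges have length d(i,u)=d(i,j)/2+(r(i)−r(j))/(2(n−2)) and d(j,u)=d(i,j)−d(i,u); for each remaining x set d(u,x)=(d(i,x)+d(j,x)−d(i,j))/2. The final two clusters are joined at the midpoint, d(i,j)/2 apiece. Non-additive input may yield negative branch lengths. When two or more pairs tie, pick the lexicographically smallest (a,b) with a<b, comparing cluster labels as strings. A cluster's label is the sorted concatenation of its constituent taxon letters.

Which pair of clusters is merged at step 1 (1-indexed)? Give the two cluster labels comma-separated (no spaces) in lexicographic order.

1. join G+S (d=2, Q=-101) ⇒ GS; edges |G|=25/6, |S|=-13/6
  updated: d(GS,I)=31/2, d(GS,L)=16, d(GS,X)=17
2. join GS+X (d=17, Q=-131/2) ⇒ GSX; edges |GS|=63/8, |X|=73/8
  updated: d(GSX,I)=29/4, d(GSX,L)=17/2
3. join GSX+I (d=29/4, Q=-79/4) ⇒ GISX; edges |GSX|=47/8, |I|=11/8
  updated: d(GISX,L)=21/8
4. join GISX+L (d=21/8) ⇒ GILSX; edges |GISX|=21/16, |L|=21/16
final tree: ((((G:25/6,S:-13/6):63/8,X:73/8):47/8,I:11/8):21/16,L:21/16)
total length: 231/8

G,S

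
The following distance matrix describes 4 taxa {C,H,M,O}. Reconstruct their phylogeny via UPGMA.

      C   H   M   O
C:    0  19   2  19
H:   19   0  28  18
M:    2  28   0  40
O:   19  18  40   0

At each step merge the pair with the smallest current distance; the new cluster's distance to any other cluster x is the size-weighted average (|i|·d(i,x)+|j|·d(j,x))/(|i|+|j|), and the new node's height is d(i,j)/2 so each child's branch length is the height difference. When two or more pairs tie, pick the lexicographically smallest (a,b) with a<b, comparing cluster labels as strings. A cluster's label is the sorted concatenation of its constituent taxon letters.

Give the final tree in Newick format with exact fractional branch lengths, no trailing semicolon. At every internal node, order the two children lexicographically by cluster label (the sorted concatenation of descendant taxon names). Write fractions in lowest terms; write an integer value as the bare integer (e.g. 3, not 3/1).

1. join C+M (d=2) ⇒ CM; edges |C|=1, |M|=1
  updated: d(CM,H)=47/2, d(CM,O)=59/2
2. join H+O (d=18) ⇒ HO; edges |H|=9, |O|=9
  updated: d(CM,HO)=53/2
3. join CM+HO (d=53/2) ⇒ CHMO; edges |CM|=49/4, |HO|=17/4
final tree: ((C:1,M:1):49/4,(H:9,O:9):17/4)
total length: 73/2

((C:1,M:1):49/4,(H:9,O:9):17/4)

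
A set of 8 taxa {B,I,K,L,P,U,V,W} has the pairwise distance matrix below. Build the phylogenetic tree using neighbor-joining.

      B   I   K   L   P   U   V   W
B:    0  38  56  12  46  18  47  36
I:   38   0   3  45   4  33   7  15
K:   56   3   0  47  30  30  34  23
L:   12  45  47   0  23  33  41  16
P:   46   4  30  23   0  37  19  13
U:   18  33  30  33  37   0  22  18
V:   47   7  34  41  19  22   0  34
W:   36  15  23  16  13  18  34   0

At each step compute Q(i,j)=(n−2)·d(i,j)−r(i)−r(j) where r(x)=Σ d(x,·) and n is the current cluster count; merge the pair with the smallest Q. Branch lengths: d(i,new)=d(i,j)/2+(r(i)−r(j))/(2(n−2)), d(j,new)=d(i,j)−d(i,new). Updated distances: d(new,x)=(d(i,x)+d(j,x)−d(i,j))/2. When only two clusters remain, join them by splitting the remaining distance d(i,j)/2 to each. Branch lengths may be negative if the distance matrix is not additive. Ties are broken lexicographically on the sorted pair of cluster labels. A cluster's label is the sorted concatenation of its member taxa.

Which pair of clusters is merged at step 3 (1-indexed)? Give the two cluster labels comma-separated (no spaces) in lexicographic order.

1. join B+L (d=12, Q=-398) ⇒ BL; edges |B|=9, |L|=3
  updated: d(BL,I)=71/2, d(BL,K)=91/2, d(BL,P)=57/2, d(BL,U)=39/2, d(BL,V)=38, d(BL,W)=20
2. join BL+U (d=39/2, Q=-249) ⇒ BLU; edges |BL|=25/2, |U|=7
  updated: d(BLU,I)=49/2, d(BLU,K)=28, d(BLU,P)=23, d(BLU,V)=81/4, d(BLU,W)=37/4
3. join BLU+W (d=37/4, Q=-649/4) ⇒ BLUW; edges |BLU|=191/32, |W|=105/32
  updated: d(BLUW,I)=121/8, d(BLUW,K)=167/8, d(BLUW,P)=107/8, d(BLUW,V)=45/2
4. join I+K (d=3, Q=-108) ⇒ IK; edges |I|=-199/24, |K|=271/24
  updated: d(BLUW,IK)=33/2, d(IK,P)=31/2, d(IK,V)=19
5. join BLUW+P (d=107/8, Q=-147/2) ⇒ BLPUW; edges |BLUW|=125/16, |P|=89/16
  updated: d(BLPUW,IK)=149/16, d(BLPUW,V)=225/16
6. join BLPUW+IK (d=149/16, Q=-339/8) ⇒ BIKLPUW; edges |BLPUW|=35/16, |IK|=57/8
  updated: d(BIKLPUW,V)=95/8
7. join BIKLPUW+V (d=95/8) ⇒ BIKLPUVW; edges |BIKLPUW|=95/16, |V|=95/16
final tree: ((((((B:9,L:3):25/2,U:7):191/32,W:105/32):125/16,P:89/16):35/16,(I:-199/24,K:271/24):57/8):95/16,V:95/16)
total length: 1253/16

BLU,W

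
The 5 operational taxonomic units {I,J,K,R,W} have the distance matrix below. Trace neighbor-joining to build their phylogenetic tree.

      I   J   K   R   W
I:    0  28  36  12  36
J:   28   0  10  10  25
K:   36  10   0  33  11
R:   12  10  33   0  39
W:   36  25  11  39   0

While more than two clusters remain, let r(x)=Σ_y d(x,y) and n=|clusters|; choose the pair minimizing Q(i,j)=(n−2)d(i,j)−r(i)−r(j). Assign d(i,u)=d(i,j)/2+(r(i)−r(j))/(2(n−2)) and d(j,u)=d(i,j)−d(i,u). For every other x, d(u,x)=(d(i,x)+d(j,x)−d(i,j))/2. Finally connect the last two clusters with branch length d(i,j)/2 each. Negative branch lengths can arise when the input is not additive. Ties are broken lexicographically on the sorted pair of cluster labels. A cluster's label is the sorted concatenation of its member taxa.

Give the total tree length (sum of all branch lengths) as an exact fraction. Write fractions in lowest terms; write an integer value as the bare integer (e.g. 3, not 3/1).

191/4

1. join I+R (d=12, Q=-170) ⇒ IR; edges |I|=9, |R|=3
  updated: d(IR,J)=13, d(IR,K)=57/2, d(IR,W)=63/2
2. join IR+J (d=13, Q=-95) ⇒ IJR; edges |IR|=51/4, |J|=1/4
  updated: d(IJR,K)=51/4, d(IJR,W)=87/4
3. join IJR+K (d=51/4, Q=-91/2) ⇒ IJKR; edges |IJR|=47/4, |K|=1
  updated: d(IJKR,W)=10
4. join IJKR+W (d=10) ⇒ IJKRW; edges |IJKR|=5, |W|=5
final tree: ((((I:9,R:3):51/4,J:1/4):47/4,K:1):5,W:5)
total length: 191/4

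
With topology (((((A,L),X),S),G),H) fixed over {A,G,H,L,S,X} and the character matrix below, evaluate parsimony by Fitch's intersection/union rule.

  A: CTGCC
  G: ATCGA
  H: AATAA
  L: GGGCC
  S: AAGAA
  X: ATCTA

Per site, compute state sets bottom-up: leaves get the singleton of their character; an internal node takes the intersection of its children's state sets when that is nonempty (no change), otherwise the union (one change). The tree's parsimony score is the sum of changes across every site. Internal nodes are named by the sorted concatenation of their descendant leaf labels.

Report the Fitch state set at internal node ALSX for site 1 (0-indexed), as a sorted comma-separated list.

A,T

[col 0] AL: children A:{C}, L:{G} ∪→ {C,G}; cost 1
[col 0] ALX: children AL:{C,G}, X:{A} ∪→ {A,C,G}; cost 1
[col 0] ALSX: children ALX:{A,C,G}, S:{A} ∩→ {A}; cost 0
[col 0] AGLSX: children ALSX:{A}, G:{A} ∩→ {A}; cost 0
[col 0] AGHLSX: children AGLSX:{A}, H:{A} ∩→ {A}; cost 0
[col 1] AL: children A:{T}, L:{G} ∪→ {G,T}; cost 1
[col 1] ALX: children AL:{G,T}, X:{T} ∩→ {T}; cost 0
[col 1] ALSX: children ALX:{T}, S:{A} ∪→ {A,T}; cost 1
[col 1] AGLSX: children ALSX:{A,T}, G:{T} ∩→ {T}; cost 0
[col 1] AGHLSX: children AGLSX:{T}, H:{A} ∪→ {A,T}; cost 1
[col 2] AL: children A:{G}, L:{G} ∩→ {G}; cost 0
[col 2] ALX: children AL:{G}, X:{C} ∪→ {C,G}; cost 1
[col 2] ALSX: children ALX:{C,G}, S:{G} ∩→ {G}; cost 0
[col 2] AGLSX: children ALSX:{G}, G:{C} ∪→ {C,G}; cost 1
[col 2] AGHLSX: children AGLSX:{C,G}, H:{T} ∪→ {C,G,T}; cost 1
[col 3] AL: children A:{C}, L:{C} ∩→ {C}; cost 0
[col 3] ALX: children AL:{C}, X:{T} ∪→ {C,T}; cost 1
[col 3] ALSX: children ALX:{C,T}, S:{A} ∪→ {A,C,T}; cost 1
[col 3] AGLSX: children ALSX:{A,C,T}, G:{G} ∪→ {A,C,G,T}; cost 1
[col 3] AGHLSX: children AGLSX:{A,C,G,T}, H:{A} ∩→ {A}; cost 0
[col 4] AL: children A:{C}, L:{C} ∩→ {C}; cost 0
[col 4] ALX: children AL:{C}, X:{A} ∪→ {A,C}; cost 1
[col 4] ALSX: children ALX:{A,C}, S:{A} ∩→ {A}; cost 0
[col 4] AGLSX: children ALSX:{A}, G:{A} ∩→ {A}; cost 0
[col 4] AGHLSX: children AGLSX:{A}, H:{A} ∩→ {A}; cost 0
per-site changes: [2, 3, 3, 3, 1]; total = 12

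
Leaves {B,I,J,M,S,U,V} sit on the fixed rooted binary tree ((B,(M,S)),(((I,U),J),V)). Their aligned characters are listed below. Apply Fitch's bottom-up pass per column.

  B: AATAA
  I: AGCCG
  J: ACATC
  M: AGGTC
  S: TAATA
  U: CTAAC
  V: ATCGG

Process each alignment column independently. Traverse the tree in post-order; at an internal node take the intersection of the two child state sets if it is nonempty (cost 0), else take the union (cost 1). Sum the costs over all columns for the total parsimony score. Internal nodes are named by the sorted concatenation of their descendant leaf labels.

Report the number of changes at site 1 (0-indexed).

4

site 0, node MS: M={A} ∪ S={T} → {A,T} (+1)
site 0, node BMS: B={A} ∩ MS={A,T} → {A} (+0)
site 0, node IU: I={A} ∪ U={C} → {A,C} (+1)
site 0, node IJU: IU={A,C} ∩ J={A} → {A} (+0)
site 0, node IJUV: IJU={A} ∩ V={A} → {A} (+0)
site 0, node BIJMSUV: BMS={A} ∩ IJUV={A} → {A} (+0)
site 1, node MS: M={G} ∪ S={A} → {A,G} (+1)
site 1, node BMS: B={A} ∩ MS={A,G} → {A} (+0)
site 1, node IU: I={G} ∪ U={T} → {G,T} (+1)
site 1, node IJU: IU={G,T} ∪ J={C} → {C,G,T} (+1)
site 1, node IJUV: IJU={C,G,T} ∩ V={T} → {T} (+0)
site 1, node BIJMSUV: BMS={A} ∪ IJUV={T} → {A,T} (+1)
site 2, node MS: M={G} ∪ S={A} → {A,G} (+1)
site 2, node BMS: B={T} ∪ MS={A,G} → {A,G,T} (+1)
site 2, node IU: I={C} ∪ U={A} → {A,C} (+1)
site 2, node IJU: IU={A,C} ∩ J={A} → {A} (+0)
site 2, node IJUV: IJU={A} ∪ V={C} → {A,C} (+1)
site 2, node BIJMSUV: BMS={A,G,T} ∩ IJUV={A,C} → {A} (+0)
site 3, node MS: M={T} ∩ S={T} → {T} (+0)
site 3, node BMS: B={A} ∪ MS={T} → {A,T} (+1)
site 3, node IU: I={C} ∪ U={A} → {A,C} (+1)
site 3, node IJU: IU={A,C} ∪ J={T} → {A,C,T} (+1)
site 3, node IJUV: IJU={A,C,T} ∪ V={G} → {A,C,G,T} (+1)
site 3, node BIJMSUV: BMS={A,T} ∩ IJUV={A,C,G,T} → {A,T} (+0)
site 4, node MS: M={C} ∪ S={A} → {A,C} (+1)
site 4, node BMS: B={A} ∩ MS={A,C} → {A} (+0)
site 4, node IU: I={G} ∪ U={C} → {C,G} (+1)
site 4, node IJU: IU={C,G} ∩ J={C} → {C} (+0)
site 4, node IJUV: IJU={C} ∪ V={G} → {C,G} (+1)
site 4, node BIJMSUV: BMS={A} ∪ IJUV={C,G} → {A,C,G} (+1)
per-site changes: [2, 4, 4, 4, 4]; total = 18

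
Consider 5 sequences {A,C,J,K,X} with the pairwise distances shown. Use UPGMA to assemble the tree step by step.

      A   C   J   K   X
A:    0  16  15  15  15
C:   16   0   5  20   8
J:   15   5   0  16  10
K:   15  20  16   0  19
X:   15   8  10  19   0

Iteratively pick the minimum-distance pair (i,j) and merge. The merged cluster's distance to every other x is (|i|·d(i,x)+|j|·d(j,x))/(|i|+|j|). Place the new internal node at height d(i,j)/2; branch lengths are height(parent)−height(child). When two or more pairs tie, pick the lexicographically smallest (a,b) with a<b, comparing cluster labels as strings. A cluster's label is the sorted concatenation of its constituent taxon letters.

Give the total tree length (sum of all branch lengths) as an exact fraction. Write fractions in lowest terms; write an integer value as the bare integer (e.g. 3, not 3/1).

step 1: merge (C,J) at d=5; branch lengths C→5/2, J→5/2; new cluster CJ
  updated: d(A,CJ)=31/2, d(CJ,K)=18, d(CJ,X)=9
step 2: merge (CJ,X) at d=9; branch lengths CJ→2, X→9/2; new cluster CJX
  updated: d(A,CJX)=46/3, d(CJX,K)=55/3
step 3: merge (A,K) at d=15; branch lengths A→15/2, K→15/2; new cluster AK
  updated: d(AK,CJX)=101/6
step 4: merge (AK,CJX) at d=101/6; branch lengths AK→11/12, CJX→47/12; new cluster ACJKX
final tree: ((A:15/2,K:15/2):11/12,((C:5/2,J:5/2):2,X:9/2):47/12)
total length: 94/3

94/3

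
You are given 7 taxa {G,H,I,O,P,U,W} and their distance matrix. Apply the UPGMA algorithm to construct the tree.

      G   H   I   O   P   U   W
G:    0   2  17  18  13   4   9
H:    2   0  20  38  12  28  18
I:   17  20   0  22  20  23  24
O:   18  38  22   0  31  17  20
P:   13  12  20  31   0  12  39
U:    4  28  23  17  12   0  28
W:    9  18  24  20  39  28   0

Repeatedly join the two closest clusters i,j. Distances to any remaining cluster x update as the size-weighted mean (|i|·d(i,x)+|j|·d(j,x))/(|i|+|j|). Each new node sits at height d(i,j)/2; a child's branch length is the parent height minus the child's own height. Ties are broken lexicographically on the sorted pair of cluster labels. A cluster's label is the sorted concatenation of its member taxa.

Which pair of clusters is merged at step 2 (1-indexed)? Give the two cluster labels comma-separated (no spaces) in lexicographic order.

iteration 1: select G,H (d=2); attach at lengths (1, 1); label the merged cluster GH
  updated: d(GH,I)=37/2, d(GH,O)=28, d(GH,P)=25/2, d(GH,U)=16, d(GH,W)=27/2
iteration 2: select P,U (d=12); attach at lengths (6, 6); label the merged cluster PU
  updated: d(GH,PU)=57/4, d(I,PU)=43/2, d(O,PU)=24, d(PU,W)=67/2
iteration 3: select GH,W (d=27/2); attach at lengths (23/4, 27/4); label the merged cluster GHW
  updated: d(GHW,I)=61/3, d(GHW,O)=76/3, d(GHW,PU)=62/3
iteration 4: select GHW,I (d=61/3); attach at lengths (41/12, 61/6); label the merged cluster GHIW
  updated: d(GHIW,O)=49/2, d(GHIW,PU)=167/8
iteration 5: select GHIW,PU (d=167/8); attach at lengths (13/48, 71/16); label the merged cluster GHIPUW
  updated: d(GHIPUW,O)=73/3
iteration 6: select GHIPUW,O (d=73/3); attach at lengths (83/48, 73/6); label the merged cluster GHIOPUW
final tree: (((((G:1,H:1):23/4,W:27/4):41/12,I:61/6):13/48,(P:6,U:6):71/16):83/48,O:73/6)
total length: 939/16

P,U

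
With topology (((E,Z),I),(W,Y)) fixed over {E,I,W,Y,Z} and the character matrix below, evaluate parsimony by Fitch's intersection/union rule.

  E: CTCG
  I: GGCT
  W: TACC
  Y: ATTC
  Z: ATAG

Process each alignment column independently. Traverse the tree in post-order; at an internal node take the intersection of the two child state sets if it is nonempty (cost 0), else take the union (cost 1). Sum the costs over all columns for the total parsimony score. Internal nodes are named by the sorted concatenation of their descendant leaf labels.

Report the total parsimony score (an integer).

[col 0] EZ: children E:{C}, Z:{A} ∪→ {A,C}; cost 1
[col 0] EIZ: children EZ:{A,C}, I:{G} ∪→ {A,C,G}; cost 1
[col 0] WY: children W:{T}, Y:{A} ∪→ {A,T}; cost 1
[col 0] EIWYZ: children EIZ:{A,C,G}, WY:{A,T} ∩→ {A}; cost 0
[col 1] EZ: children E:{T}, Z:{T} ∩→ {T}; cost 0
[col 1] EIZ: children EZ:{T}, I:{G} ∪→ {G,T}; cost 1
[col 1] WY: children W:{A}, Y:{T} ∪→ {A,T}; cost 1
[col 1] EIWYZ: children EIZ:{G,T}, WY:{A,T} ∩→ {T}; cost 0
[col 2] EZ: children E:{C}, Z:{A} ∪→ {A,C}; cost 1
[col 2] EIZ: children EZ:{A,C}, I:{C} ∩→ {C}; cost 0
[col 2] WY: children W:{C}, Y:{T} ∪→ {C,T}; cost 1
[col 2] EIWYZ: children EIZ:{C}, WY:{C,T} ∩→ {C}; cost 0
[col 3] EZ: children E:{G}, Z:{G} ∩→ {G}; cost 0
[col 3] EIZ: children EZ:{G}, I:{T} ∪→ {G,T}; cost 1
[col 3] WY: children W:{C}, Y:{C} ∩→ {C}; cost 0
[col 3] EIWYZ: children EIZ:{G,T}, WY:{C} ∪→ {C,G,T}; cost 1
per-site changes: [3, 2, 2, 2]; total = 9

9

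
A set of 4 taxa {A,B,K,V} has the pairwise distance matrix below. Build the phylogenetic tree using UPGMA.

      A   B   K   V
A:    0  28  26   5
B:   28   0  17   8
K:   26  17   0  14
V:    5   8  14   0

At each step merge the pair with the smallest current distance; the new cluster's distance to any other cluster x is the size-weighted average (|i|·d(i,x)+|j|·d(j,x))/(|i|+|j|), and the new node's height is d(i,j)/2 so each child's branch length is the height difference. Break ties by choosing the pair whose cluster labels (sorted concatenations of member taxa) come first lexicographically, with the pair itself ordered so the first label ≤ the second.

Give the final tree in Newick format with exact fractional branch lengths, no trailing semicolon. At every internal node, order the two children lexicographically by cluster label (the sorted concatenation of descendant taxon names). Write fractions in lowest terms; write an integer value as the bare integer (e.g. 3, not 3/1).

1. join A+V (d=5) ⇒ AV; edges |A|=5/2, |V|=5/2
  updated: d(AV,B)=18, d(AV,K)=20
2. join B+K (d=17) ⇒ BK; edges |B|=17/2, |K|=17/2
  updated: d(AV,BK)=19
3. join AV+BK (d=19) ⇒ ABKV; edges |AV|=7, |BK|=1
final tree: ((A:5/2,V:5/2):7,(B:17/2,K:17/2):1)
total length: 30

((A:5/2,V:5/2):7,(B:17/2,K:17/2):1)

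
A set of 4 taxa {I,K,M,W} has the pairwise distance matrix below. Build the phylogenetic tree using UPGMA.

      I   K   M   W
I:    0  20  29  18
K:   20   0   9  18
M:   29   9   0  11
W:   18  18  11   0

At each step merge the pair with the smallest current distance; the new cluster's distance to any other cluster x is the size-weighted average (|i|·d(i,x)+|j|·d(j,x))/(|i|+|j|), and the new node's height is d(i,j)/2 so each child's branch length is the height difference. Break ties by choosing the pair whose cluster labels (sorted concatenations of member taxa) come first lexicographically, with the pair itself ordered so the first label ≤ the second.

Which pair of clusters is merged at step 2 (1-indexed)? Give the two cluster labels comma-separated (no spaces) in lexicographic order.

step 1: merge (K,M) at d=9; branch lengths K→9/2, M→9/2; new cluster KM
  updated: d(I,KM)=49/2, d(KM,W)=29/2
step 2: merge (KM,W) at d=29/2; branch lengths KM→11/4, W→29/4; new cluster KMW
  updated: d(I,KMW)=67/3
step 3: merge (I,KMW) at d=67/3; branch lengths I→67/6, KMW→47/12; new cluster IKMW
final tree: (I:67/6,((K:9/2,M:9/2):11/4,W:29/4):47/12)
total length: 409/12

KM,W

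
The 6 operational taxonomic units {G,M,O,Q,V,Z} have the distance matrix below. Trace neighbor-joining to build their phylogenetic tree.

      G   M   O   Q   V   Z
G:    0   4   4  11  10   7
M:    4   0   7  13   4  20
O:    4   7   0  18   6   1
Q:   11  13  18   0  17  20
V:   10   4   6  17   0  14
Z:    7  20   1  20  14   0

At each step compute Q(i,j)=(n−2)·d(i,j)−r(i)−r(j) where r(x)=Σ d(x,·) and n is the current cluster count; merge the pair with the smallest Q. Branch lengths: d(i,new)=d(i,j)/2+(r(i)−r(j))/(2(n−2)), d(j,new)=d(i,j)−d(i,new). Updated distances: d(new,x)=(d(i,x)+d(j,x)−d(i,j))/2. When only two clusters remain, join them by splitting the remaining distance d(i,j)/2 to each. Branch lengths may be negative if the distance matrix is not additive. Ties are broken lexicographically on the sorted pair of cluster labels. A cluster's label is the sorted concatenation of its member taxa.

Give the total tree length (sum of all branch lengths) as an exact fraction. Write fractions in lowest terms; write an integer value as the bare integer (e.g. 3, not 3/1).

399/16

iteration 1: select O,Z (d=1, Q=-94); attach at lengths (-11/4, 15/4); label the merged cluster OZ
  updated: d(G,OZ)=5, d(M,OZ)=13, d(OZ,Q)=37/2, d(OZ,V)=19/2
iteration 2: select M,V (d=4, Q=-125/2); attach at lengths (11/12, 37/12); label the merged cluster MV
  updated: d(G,MV)=5, d(MV,OZ)=37/4, d(MV,Q)=13
iteration 3: select G,OZ (d=5, Q=-175/4); attach at lengths (-7/16, 87/16); label the merged cluster GOZ
  updated: d(GOZ,MV)=37/8, d(GOZ,Q)=49/4
iteration 4: select GOZ,MV (d=37/8, Q=-239/8); attach at lengths (31/16, 43/16); label the merged cluster GMOVZ
  updated: d(GMOVZ,Q)=165/16
iteration 5: select GMOVZ,Q (d=165/16); attach at lengths (165/32, 165/32); label the merged cluster GMOQVZ
final tree: (((G:-7/16,(O:-11/4,Z:15/4):87/16):31/16,(M:11/12,V:37/12):43/16):165/32,Q:165/32)
total length: 399/16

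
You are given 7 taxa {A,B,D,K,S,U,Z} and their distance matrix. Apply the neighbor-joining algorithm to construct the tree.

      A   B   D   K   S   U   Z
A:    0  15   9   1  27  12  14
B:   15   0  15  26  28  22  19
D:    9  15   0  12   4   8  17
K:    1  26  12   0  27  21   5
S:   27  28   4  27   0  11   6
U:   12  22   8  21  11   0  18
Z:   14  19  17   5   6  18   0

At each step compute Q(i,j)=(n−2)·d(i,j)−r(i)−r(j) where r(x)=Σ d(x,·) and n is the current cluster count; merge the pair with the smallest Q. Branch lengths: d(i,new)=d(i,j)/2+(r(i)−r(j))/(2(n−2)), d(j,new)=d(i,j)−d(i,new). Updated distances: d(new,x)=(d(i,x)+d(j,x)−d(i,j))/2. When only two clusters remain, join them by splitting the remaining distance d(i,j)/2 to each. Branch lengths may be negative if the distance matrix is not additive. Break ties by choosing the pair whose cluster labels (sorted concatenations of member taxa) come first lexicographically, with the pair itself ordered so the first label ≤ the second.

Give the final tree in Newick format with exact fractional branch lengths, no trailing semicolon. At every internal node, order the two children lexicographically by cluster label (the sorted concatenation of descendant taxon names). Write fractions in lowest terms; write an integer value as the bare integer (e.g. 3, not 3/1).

(((((A:-9/10,K:19/10):173/24,B:307/24):49/32,D:31/32):33/32,(S:61/16,Z:35/16):169/32):199/64,U:199/64)

step 1: merge (A,K) at d=1, Q=-165; branch lengths A→-9/10, K→19/10; new cluster AK
  updated: d(AK,B)=20, d(AK,D)=10, d(AK,S)=53/2, d(AK,U)=16, d(AK,Z)=9
step 2: merge (S,Z) at d=6, Q=-241/2; branch lengths S→61/16, Z→35/16; new cluster SZ
  updated: d(AK,SZ)=59/4, d(B,SZ)=41/2, d(D,SZ)=15/2, d(SZ,U)=23/2
step 3: merge (AK,B) at d=20, Q=-313/4; branch lengths AK→173/24, B→307/24; new cluster ABK
  updated: d(ABK,D)=5/2, d(ABK,SZ)=61/8, d(ABK,U)=9
step 4: merge (ABK,D) at d=5/2, Q=-257/8; branch lengths ABK→49/32, D→31/32; new cluster ABDK
  updated: d(ABDK,SZ)=101/16, d(ABDK,U)=29/4
step 5: merge (ABDK,SZ) at d=101/16, Q=-401/16; branch lengths ABDK→33/32, SZ→169/32; new cluster ABDKSZ
  updated: d(ABDKSZ,U)=199/32
step 6: merge (ABDKSZ,U) at d=199/32; branch lengths ABDKSZ→199/64, U→199/64; new cluster ABDKSUZ
final tree: (((((A:-9/10,K:19/10):173/24,B:307/24):49/32,D:31/32):33/32,(S:61/16,Z:35/16):169/32):199/64,U:199/64)
total length: 1345/32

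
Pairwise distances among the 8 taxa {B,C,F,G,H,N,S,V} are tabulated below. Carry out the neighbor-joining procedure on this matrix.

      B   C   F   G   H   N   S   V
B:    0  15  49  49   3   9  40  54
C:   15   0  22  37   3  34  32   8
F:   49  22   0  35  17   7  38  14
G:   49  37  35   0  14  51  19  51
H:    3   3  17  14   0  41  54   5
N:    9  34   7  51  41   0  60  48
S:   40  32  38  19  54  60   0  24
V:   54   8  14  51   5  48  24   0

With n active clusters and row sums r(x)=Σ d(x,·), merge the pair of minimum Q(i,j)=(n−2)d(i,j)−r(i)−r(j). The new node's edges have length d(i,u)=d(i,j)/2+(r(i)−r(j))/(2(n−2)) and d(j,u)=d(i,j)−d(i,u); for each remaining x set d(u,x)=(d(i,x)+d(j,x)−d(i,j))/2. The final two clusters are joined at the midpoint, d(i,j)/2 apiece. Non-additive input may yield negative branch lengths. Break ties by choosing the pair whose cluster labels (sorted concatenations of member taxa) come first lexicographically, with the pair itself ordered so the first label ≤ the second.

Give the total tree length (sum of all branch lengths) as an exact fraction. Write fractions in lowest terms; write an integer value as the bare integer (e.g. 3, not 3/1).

1. join B+N (d=9, Q=-415) ⇒ BN; edges |B|=23/12, |N|=85/12
  updated: d(BN,C)=20, d(BN,F)=47/2, d(BN,G)=91/2, d(BN,H)=35/2, d(BN,S)=91/2, d(BN,V)=93/2
2. join G+S (d=19, Q=-319) ⇒ GS; edges |G|=42/5, |S|=53/5
  updated: d(BN,GS)=36, d(C,GS)=25, d(F,GS)=27, d(GS,H)=49/2, d(GS,V)=28
3. join BN+F (d=47/2, Q=-153) ⇒ BFN; edges |BN|=67/4, |F|=27/4
  updated: d(BFN,C)=37/4, d(BFN,GS)=79/4, d(BFN,H)=11/2, d(BFN,V)=37/2
4. join BFN+GS (d=79/4, Q=-91) ⇒ BFGNS; edges |BFN|=5/2, |GS|=69/4
  updated: d(BFGNS,C)=29/4, d(BFGNS,H)=41/8, d(BFGNS,V)=107/8
5. join BFGNS+C (d=29/4, Q=-59/2) ⇒ BCFGNS; edges |BFGNS|=11/2, |C|=7/4
  updated: d(BCFGNS,H)=7/16, d(BCFGNS,V)=113/16
6. join BCFGNS+H (d=7/16, Q=-25/2) ⇒ BCFGHNS; edges |BCFGNS|=5/4, |H|=-13/16
  updated: d(BCFGHNS,V)=93/16
7. join BCFGHNS+V (d=93/16) ⇒ BCFGHNSV; edges |BCFGHNS|=93/32, |V|=93/32
final tree: ((((((B:23/12,N:85/12):67/4,F:27/4):5/2,(G:42/5,S:53/5):69/4):11/2,C:7/4):5/4,H:-13/16):93/32,V:93/32)
total length: 339/4

339/4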